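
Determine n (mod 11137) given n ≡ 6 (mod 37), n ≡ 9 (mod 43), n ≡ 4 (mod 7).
10329

Using the Chinese Remainder Theorem:
M = product of moduli = 11137
For equation 1: M_1 = 301, 301 ≡ 5 (mod 37), inverse of 301 mod 37 is 15 (check: 5 × 15 = 75 ≡ 1 (mod 37))
For equation 2: M_2 = 259, 259 ≡ 1 (mod 43), inverse of 259 mod 43 is 1 (check: 1 × 1 = 1 ≡ 1 (mod 43))
For equation 3: M_3 = 1591, 1591 ≡ 2 (mod 7), inverse of 1591 mod 7 is 4 (check: 2 × 4 = 8 ≡ 1 (mod 7))
Combine: n ≡ Σ r_i×M_i×(M_i⁻¹ mod m_i) = 6×301×15 + 9×259×1 + 4×1591×4 = 27090 + 2331 + 25456 = 54877
54877 mod 11137 = 10329
n ≡ 10329 (mod 11137)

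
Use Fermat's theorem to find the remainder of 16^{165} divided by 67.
1

By Fermat's Little Theorem, a^(p-1) ≡ 1 (mod p) for prime p and gcd(a, p) = 1
Here p = 67, so 16^66 ≡ 1 (mod 67)
We can reduce the exponent: 165 mod 66 = 33
So 16^165 ≡ 16^33 (mod 67)
Computing: 16^33 mod 67 = 1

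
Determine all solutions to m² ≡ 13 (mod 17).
The square roots of 13 mod 17 are 8 and 9. Verify: 8² = 64 ≡ 13 (mod 17)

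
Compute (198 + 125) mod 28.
15

(198 + 125) = 323
323 mod 28 = 15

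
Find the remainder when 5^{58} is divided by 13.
By Fermat: 5^{12} ≡ 1 (mod 13). 58 = 4×12 + 10. So 5^{58} ≡ 5^{10} ≡ 12 (mod 13)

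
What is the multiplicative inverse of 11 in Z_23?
11^(-1) ≡ 21 (mod 23). Verification: 11 × 21 = 231 ≡ 1 (mod 23)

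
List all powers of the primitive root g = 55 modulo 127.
g^1, g^2, ..., g^{126} mod 127: {55, 104, 5, 21, 12, 25, 105, 60, 125, 17, 46, 117, 85, 103, 77, 44, 7, 4, 93, 35, 20, 84, 48, 100, 39, 113, 119, 68, 57, 87, 86, 31, 54, 49, 28, 16, 118, 13, 80, 82, 65, 19, 29, 71, 95, 18, 101, 94, 90, 124, 89, 69, 112, 64, 91, 52, 66, 74, 6, 76, 116, 30, 126, 72, 23, 122, 106, 115, 102, 22, 67, 2, 110, 81, 10, 42, 24, 50, 83, 120, 123, 34, 92, 107, 43, 79, 27, 88, 14, 8, 59, 70, 40, 41, 96, 73, 78, 99, 111, 9, 114, 47, 45, 62, 108, 98, 56, 32, 109, 26, 33, 37, 3, 38, 58, 15, 63, 36, 75, 61, 53, 121, 51, 11, 97, 1}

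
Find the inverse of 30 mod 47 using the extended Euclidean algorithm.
Extended GCD: 30(11) + 47(-7) = 1. So 30^(-1) ≡ 11 ≡ 11 (mod 47). Verify: 30 × 11 = 330 ≡ 1 (mod 47)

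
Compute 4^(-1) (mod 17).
4^(-1) ≡ 13 (mod 17). Verification: 4 × 13 = 52 ≡ 1 (mod 17)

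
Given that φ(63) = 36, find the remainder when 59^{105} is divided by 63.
By Euler: 59^{36} ≡ 1 (mod 63) since gcd(59, 63) = 1. 105 = 2×36 + 33. So 59^{105} ≡ 59^{33} ≡ 62 (mod 63)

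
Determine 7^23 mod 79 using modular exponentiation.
Using repeated squaring. 23 = 16 + 4 + 2 + 1 (binary 10111). Repeated squaring mod 79: 7^1 ≡ 7; 7^2 ≡ 7² = 49 ≡ 49; 7^4 ≡ 49² = 2401 ≡ 31; 7^8 ≡ 31² = 961 ≡ 13; 7^16 ≡ 13² = 169 ≡ 11. Multiply: 7^23 = 7^16 × 7^4 × 7^2 × 7^1 ≡ 11 × 31 × 49 × 7 (mod 79): 11 × 31 = 341 ≡ 25; 25 × 49 = 1225 ≡ 40; 40 × 7 = 280 ≡ 43. So 7^23 ≡ 43 (mod 79).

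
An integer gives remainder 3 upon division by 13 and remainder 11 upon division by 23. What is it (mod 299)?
M = 13 × 23 = 299. M₁ = 23, y₁ ≡ 4 (mod 13). M₂ = 13, y₂ ≡ 16 (mod 23). n = 3×23×4 + 11×13×16 ≡ 172 (mod 299). The smallest positive such number is 172.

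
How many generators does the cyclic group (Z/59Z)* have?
28

The number of primitive roots modulo p is φ(p-1) = φ(58)
φ(58) = 28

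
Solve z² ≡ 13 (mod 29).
The square roots of 13 mod 29 are 10 and 19. Verify: 10² = 100 ≡ 13 (mod 29)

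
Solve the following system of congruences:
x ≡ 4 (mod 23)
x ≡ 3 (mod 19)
326

Using the Chinese Remainder Theorem:
M = product of moduli = 437
For equation 1: M_1 = 19, 19 ≡ 19 (mod 23), inverse of 19 mod 23 is 17 (check: 19 × 17 = 323 ≡ 1 (mod 23))
For equation 2: M_2 = 23, 23 ≡ 4 (mod 19), inverse of 23 mod 19 is 5 (check: 4 × 5 = 20 ≡ 1 (mod 19))
Combine: x ≡ Σ r_i×M_i×(M_i⁻¹ mod m_i) = 4×19×17 + 3×23×5 = 1292 + 345 = 1637
1637 mod 437 = 326
x ≡ 326 (mod 437)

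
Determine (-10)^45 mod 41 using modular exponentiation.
Using Fermat: (-10)^{40} ≡ 1 (mod 41). 45 ≡ 5 (mod 40). So (-10)^{45} ≡ (-10)^{5} ≡ 40 (mod 41)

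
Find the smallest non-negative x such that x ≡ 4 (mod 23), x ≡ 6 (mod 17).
142

Using the Chinese Remainder Theorem:
M = product of moduli = 391
For equation 1: M_1 = 17, 17 ≡ 17 (mod 23), inverse of 17 mod 23 is 19 (check: 17 × 19 = 323 ≡ 1 (mod 23))
For equation 2: M_2 = 23, 23 ≡ 6 (mod 17), inverse of 23 mod 17 is 3 (check: 6 × 3 = 18 ≡ 1 (mod 17))
Combine: x ≡ Σ r_i×M_i×(M_i⁻¹ mod m_i) = 4×17×19 + 6×23×3 = 1292 + 414 = 1706
1706 mod 391 = 142
x ≡ 142 (mod 391)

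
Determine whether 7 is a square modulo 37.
By Euler's criterion: 7^{18} ≡ 1 (mod 37). Since this equals 1, 7 is a QR.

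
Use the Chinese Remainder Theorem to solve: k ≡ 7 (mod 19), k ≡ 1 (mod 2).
7

Using the Chinese Remainder Theorem:
M = product of moduli = 38
For equation 1: M_1 = 2, 2 ≡ 2 (mod 19), inverse of 2 mod 19 is 10 (check: 2 × 10 = 20 ≡ 1 (mod 19))
For equation 2: M_2 = 19, 19 ≡ 1 (mod 2), inverse of 19 mod 2 is 1 (check: 1 × 1 = 1 ≡ 1 (mod 2))
Combine: k ≡ Σ r_i×M_i×(M_i⁻¹ mod m_i) = 7×2×10 + 1×19×1 = 140 + 19 = 159
159 mod 38 = 7
k ≡ 7 (mod 38)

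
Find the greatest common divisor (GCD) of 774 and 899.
1

Using the Euclidean algorithm:
774 = 0 × 899 + 774
899 = 1 × 774 + 125
774 = 6 × 125 + 24
125 = 5 × 24 + 5
24 = 4 × 5 + 4
5 = 1 × 4 + 1
4 = 4 × 1 + 0

GCD(774, 899) = 1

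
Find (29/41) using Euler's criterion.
(29/41) = 29^{20} mod 41 = -1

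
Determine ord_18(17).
Powers of 17 mod 18: 17^1≡17, 17^2≡1. Order = 2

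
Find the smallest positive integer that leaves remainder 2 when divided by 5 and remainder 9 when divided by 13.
M = 5 × 13 = 65. M₁ = 13, y₁ ≡ 2 (mod 5). M₂ = 5, y₂ ≡ 8 (mod 13). y = 2×13×2 + 9×5×8 ≡ 22 (mod 65). The smallest positive such number is 22.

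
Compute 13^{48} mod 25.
21

Using successive squaring:
Binary expansion of 48: 110000
Powers of 13 mod 25 (each is the square of the previous):
  13^1 ≡ 13 (mod 25)
  13^2 ≡ 13² = 169 ≡ 19 (mod 25)
  13^4 ≡ 19² = 361 ≡ 11 (mod 25)
  13^8 ≡ 11² = 121 ≡ 21 (mod 25)
  13^16 ≡ 21² = 441 ≡ 16 (mod 25)
  13^32 ≡ 16² = 256 ≡ 6 (mod 25)
48 = 32 + 16, so 13^48 = 13^32 × 13^16 ≡ 6 × 16 (mod 25)
Multiplying step by step:
  6 × 16 = 96 ≡ 21 (mod 25)
Result: 13^48 ≡ 21 (mod 25)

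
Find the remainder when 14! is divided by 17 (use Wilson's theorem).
(16)! = (14)! × (15) × (16) ≡ -1 (mod 17). So (14)! ≡ -1 × [(16)(15)]^(-1) ≡ 8 (mod 17)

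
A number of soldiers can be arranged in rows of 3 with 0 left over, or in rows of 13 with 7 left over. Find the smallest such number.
M = 3 × 13 = 39. M₁ = 13, y₁ ≡ 1 (mod 3). M₂ = 3, y₂ ≡ 9 (mod 13). k = 0×13×1 + 7×3×9 ≡ 33 (mod 39). The smallest positive such number is 33.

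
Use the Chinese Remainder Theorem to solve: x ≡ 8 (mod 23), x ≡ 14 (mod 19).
261

Using the Chinese Remainder Theorem:
M = product of moduli = 437
For equation 1: M_1 = 19, 19 ≡ 19 (mod 23), inverse of 19 mod 23 is 17 (check: 19 × 17 = 323 ≡ 1 (mod 23))
For equation 2: M_2 = 23, 23 ≡ 4 (mod 19), inverse of 23 mod 19 is 5 (check: 4 × 5 = 20 ≡ 1 (mod 19))
Combine: x ≡ Σ r_i×M_i×(M_i⁻¹ mod m_i) = 8×19×17 + 14×23×5 = 2584 + 1610 = 4194
4194 mod 437 = 261
x ≡ 261 (mod 437)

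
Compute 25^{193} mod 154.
137

Using successive squaring:
Binary expansion of 193: 11000001
Powers of 25 mod 154 (each is the square of the previous):
  25^1 ≡ 25 (mod 154)
  25^2 ≡ 25² = 625 ≡ 9 (mod 154)
  25^4 ≡ 9² = 81 ≡ 81 (mod 154)
  25^8 ≡ 81² = 6561 ≡ 93 (mod 154)
  25^16 ≡ 93² = 8649 ≡ 25 (mod 154)
  25^32 ≡ 25² = 625 ≡ 9 (mod 154)
  25^64 ≡ 9² = 81 ≡ 81 (mod 154)
  25^128 ≡ 81² = 6561 ≡ 93 (mod 154)
193 = 128 + 64 + 1, so 25^193 = 25^128 × 25^64 × 25^1 ≡ 93 × 81 × 25 (mod 154)
Multiplying step by step:
  93 × 81 = 7533 ≡ 141 (mod 154)
  141 × 25 = 3525 ≡ 137 (mod 154)
Result: 25^193 ≡ 137 (mod 154)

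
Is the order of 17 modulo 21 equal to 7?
No, the actual order is 6, not 7.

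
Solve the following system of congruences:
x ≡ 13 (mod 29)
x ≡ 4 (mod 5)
129

Using the Chinese Remainder Theorem:
M = product of moduli = 145
For equation 1: M_1 = 5, 5 ≡ 5 (mod 29), inverse of 5 mod 29 is 6 (check: 5 × 6 = 30 ≡ 1 (mod 29))
For equation 2: M_2 = 29, 29 ≡ 4 (mod 5), inverse of 29 mod 5 is 4 (check: 4 × 4 = 16 ≡ 1 (mod 5))
Combine: x ≡ Σ r_i×M_i×(M_i⁻¹ mod m_i) = 13×5×6 + 4×29×4 = 390 + 464 = 854
854 mod 145 = 129
x ≡ 129 (mod 145)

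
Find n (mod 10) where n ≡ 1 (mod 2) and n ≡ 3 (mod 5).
M = 2 × 5 = 10. M₁ = 5, y₁ ≡ 1 (mod 2). M₂ = 2, y₂ ≡ 3 (mod 5). n = 1×5×1 + 3×2×3 ≡ 3 (mod 10)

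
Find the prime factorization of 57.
3 × 19

Divide by primes starting from smallest:
57 ÷ 3 = 19
19 ÷ 19 = 1

57 = 3 × 19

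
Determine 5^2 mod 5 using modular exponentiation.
5 ≡ 0 (mod 5). 2 = 2 (binary 10). Repeated squaring mod 5: 0^1 ≡ 0; 0^2 ≡ 0² = 0 ≡ 0. So 5^2 ≡ 0 (mod 5).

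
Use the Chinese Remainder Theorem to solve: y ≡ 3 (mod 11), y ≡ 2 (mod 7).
58

Using the Chinese Remainder Theorem:
M = product of moduli = 77
For equation 1: M_1 = 7, 7 ≡ 7 (mod 11), inverse of 7 mod 11 is 8 (check: 7 × 8 = 56 ≡ 1 (mod 11))
For equation 2: M_2 = 11, 11 ≡ 4 (mod 7), inverse of 11 mod 7 is 2 (check: 4 × 2 = 8 ≡ 1 (mod 7))
Combine: y ≡ Σ r_i×M_i×(M_i⁻¹ mod m_i) = 3×7×8 + 2×11×2 = 168 + 44 = 212
212 mod 77 = 58
y ≡ 58 (mod 77)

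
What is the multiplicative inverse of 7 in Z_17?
7^(-1) ≡ 5 (mod 17). Verification: 7 × 5 = 35 ≡ 1 (mod 17)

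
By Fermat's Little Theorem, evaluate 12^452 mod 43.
By Fermat: 12^{42} ≡ 1 (mod 43). 452 ≡ 32 (mod 42). So 12^{452} ≡ 12^{32} ≡ 17 (mod 43)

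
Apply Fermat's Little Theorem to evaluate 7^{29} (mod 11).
8

By Fermat's Little Theorem, a^(p-1) ≡ 1 (mod p) for prime p and gcd(a, p) = 1
Here p = 11, so 7^10 ≡ 1 (mod 11)
We can reduce the exponent: 29 mod 10 = 9
So 7^29 ≡ 7^9 (mod 11)
Computing: 7^9 mod 11 = 8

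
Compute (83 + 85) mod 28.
0

(83 + 85) = 168
168 mod 28 = 0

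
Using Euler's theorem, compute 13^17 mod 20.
By Euler: 13^{8} ≡ 1 (mod 20) since gcd(13, 20) = 1. 17 = 2×8 + 1. So 13^{17} ≡ 13^{1} ≡ 13 (mod 20)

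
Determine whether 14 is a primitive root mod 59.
p - 1 = 58 has prime divisors 2, 29. Check 14^(58/q) mod 59 for each: 14^(58/2) = 14^29 ≡ 58, 14^(58/29) = 14^2 ≡ 19 (mod 59). None of these is 1, so 14 has order 58 = φ(59), so it is a primitive root mod 59.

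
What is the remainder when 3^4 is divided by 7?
4 = 4 (binary 100). Repeated squaring mod 7: 3^1 ≡ 3; 3^2 ≡ 3² = 9 ≡ 2; 3^4 ≡ 2² = 4 ≡ 4. So 3^4 ≡ 4 (mod 7).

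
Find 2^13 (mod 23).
Using repeated squaring. 13 = 8 + 4 + 1 (binary 1101). Repeated squaring mod 23: 2^1 ≡ 2; 2^2 ≡ 2² = 4 ≡ 4; 2^4 ≡ 4² = 16 ≡ 16; 2^8 ≡ 16² = 256 ≡ 3. Multiply: 2^13 = 2^8 × 2^4 × 2^1 ≡ 3 × 16 × 2 (mod 23): 3 × 16 = 48 ≡ 2; 2 × 2 = 4 ≡ 4. So 2^13 ≡ 4 (mod 23).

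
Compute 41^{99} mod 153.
71

Using successive squaring:
Binary expansion of 99: 1100011
Powers of 41 mod 153 (each is the square of the previous):
  41^1 ≡ 41 (mod 153)
  41^2 ≡ 41² = 1681 ≡ 151 (mod 153)
  41^4 ≡ 151² = 22801 ≡ 4 (mod 153)
  41^8 ≡ 4² = 16 ≡ 16 (mod 153)
  41^16 ≡ 16² = 256 ≡ 103 (mod 153)
  41^32 ≡ 103² = 10609 ≡ 52 (mod 153)
  41^64 ≡ 52² = 2704 ≡ 103 (mod 153)
99 = 64 + 32 + 2 + 1, so 41^99 = 41^64 × 41^32 × 41^2 × 41^1 ≡ 103 × 52 × 151 × 41 (mod 153)
Multiplying step by step:
  103 × 52 = 5356 ≡ 1 (mod 153)
  1 × 151 = 151 ≡ 151 (mod 153)
  151 × 41 = 6191 ≡ 71 (mod 153)
Result: 41^99 ≡ 71 (mod 153)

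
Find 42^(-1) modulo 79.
32

Using Extended Euclidean Algorithm:
gcd(42, 79) = 1
Bezout coefficients: 42 × 32 + 79 × -17 = 1
So 42 × 32 ≡ 1 (mod 79)
The inverse is 32 mod 79 = 32
Verification: 42 × 32 = 1344 = 17 × 79 + 1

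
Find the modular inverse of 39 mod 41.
39^(-1) ≡ 20 (mod 41). Verification: 39 × 20 = 780 ≡ 1 (mod 41)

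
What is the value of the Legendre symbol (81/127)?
(81/127) = 81^{63} mod 127 = 1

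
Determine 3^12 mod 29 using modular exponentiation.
Using repeated squaring. 12 = 8 + 4 (binary 1100). Repeated squaring mod 29: 3^1 ≡ 3; 3^2 ≡ 3² = 9 ≡ 9; 3^4 ≡ 9² = 81 ≡ 23; 3^8 ≡ 23² = 529 ≡ 7. Multiply: 3^12 = 3^8 × 3^4 ≡ 7 × 23 (mod 29): 7 × 23 = 161 ≡ 16. So 3^12 ≡ 16 (mod 29).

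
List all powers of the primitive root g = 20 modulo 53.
g^1, g^2, ..., g^{52} mod 53: {20, 29, 50, 46, 19, 9, 21, 49, 26, 43, 12, 28, 30, 17, 22, 16, 2, 40, 5, 47, 39, 38, 18, 42, 45, 52, 33, 24, 3, 7, 34, 44, 32, 4, 27, 10, 41, 25, 23, 36, 31, 37, 51, 13, 48, 6, 14, 15, 35, 11, 8, 1}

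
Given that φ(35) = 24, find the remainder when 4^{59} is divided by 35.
By Euler: 4^{24} ≡ 1 (mod 35) since gcd(4, 35) = 1. 59 = 2×24 + 11. So 4^{59} ≡ 4^{11} ≡ 9 (mod 35)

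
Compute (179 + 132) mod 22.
3

(179 + 132) = 311
311 mod 22 = 3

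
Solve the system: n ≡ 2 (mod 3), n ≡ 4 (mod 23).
M = 3 × 23 = 69. M₁ = 23, y₁ ≡ 2 (mod 3). M₂ = 3, y₂ ≡ 8 (mod 23). n = 2×23×2 + 4×3×8 ≡ 50 (mod 69)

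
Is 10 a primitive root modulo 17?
Yes

To verify, check if 10^(16/q) ≢ 1 (mod 17) for each prime divisor q of 16
Divisors of 16 = 16: [1, 2, 4, 8, 16]
  10^(16/2) = 10^8 ≡ 16 (mod 17)
Conclusion: 10 is a primitive root modulo 17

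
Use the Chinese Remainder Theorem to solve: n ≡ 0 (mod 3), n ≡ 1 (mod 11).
12

Using the Chinese Remainder Theorem:
M = product of moduli = 33
For equation 1: M_1 = 11, 11 ≡ 2 (mod 3), inverse of 11 mod 3 is 2 (check: 2 × 2 = 4 ≡ 1 (mod 3))
For equation 2: M_2 = 3, 3 ≡ 3 (mod 11), inverse of 3 mod 11 is 4 (check: 3 × 4 = 12 ≡ 1 (mod 11))
Combine: n ≡ Σ r_i×M_i×(M_i⁻¹ mod m_i) = 0×11×2 + 1×3×4 = 0 + 12 = 12
12 mod 33 = 12
n ≡ 12 (mod 33)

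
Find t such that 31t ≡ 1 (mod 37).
31^(-1) ≡ 6 (mod 37). Verification: 31 × 6 = 186 ≡ 1 (mod 37)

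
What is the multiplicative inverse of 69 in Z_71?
35

Using Extended Euclidean Algorithm:
gcd(69, 71) = 1
Bezout coefficients: 69 × 35 + 71 × -34 = 1
So 69 × 35 ≡ 1 (mod 71)
The inverse is 35 mod 71 = 35
Verification: 69 × 35 = 2415 = 34 × 71 + 1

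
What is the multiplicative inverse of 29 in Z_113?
39

Using Extended Euclidean Algorithm:
gcd(29, 113) = 1
Bezout coefficients: 29 × 39 + 113 × -10 = 1
So 29 × 39 ≡ 1 (mod 113)
The inverse is 39 mod 113 = 39
Verification: 29 × 39 = 1131 = 10 × 113 + 1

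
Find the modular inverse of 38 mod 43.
38^(-1) ≡ 17 (mod 43). Verification: 38 × 17 = 646 ≡ 1 (mod 43)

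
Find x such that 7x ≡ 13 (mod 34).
31

Since gcd(7, 34) = 1 divides 13, a solution exists.
Multiply both sides by the inverse of 7 mod 34:
  7^(-1) mod 34 = 5
  x ≡ 5 × 13 ≡ 65 ≡ 31 (mod 34)
Verification: 7 × 31 = 217 = 6 × 34 + 13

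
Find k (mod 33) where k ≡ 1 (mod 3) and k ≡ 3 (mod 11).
M = 3 × 11 = 33. M₁ = 11, y₁ ≡ 2 (mod 3). M₂ = 3, y₂ ≡ 4 (mod 11). k = 1×11×2 + 3×3×4 ≡ 25 (mod 33)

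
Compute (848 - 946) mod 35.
7

(848 - 946) = -98
-98 mod 35 = 7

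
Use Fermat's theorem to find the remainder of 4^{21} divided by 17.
4

By Fermat's Little Theorem, a^(p-1) ≡ 1 (mod p) for prime p and gcd(a, p) = 1
Here p = 17, so 4^16 ≡ 1 (mod 17)
We can reduce the exponent: 21 mod 16 = 5
So 4^21 ≡ 4^5 (mod 17)
Computing: 4^5 mod 17 = 4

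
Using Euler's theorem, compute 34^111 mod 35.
By Euler: 34^{24} ≡ 1 (mod 35) since gcd(34, 35) = 1. 111 = 4×24 + 15. So 34^{111} ≡ 34^{15} ≡ 34 (mod 35)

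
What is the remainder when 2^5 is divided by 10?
5 = 4 + 1 (binary 101). Repeated squaring mod 10: 2^1 ≡ 2; 2^2 ≡ 2² = 4 ≡ 4; 2^4 ≡ 4² = 16 ≡ 6. Multiply: 2^5 = 2^4 × 2^1 ≡ 6 × 2 (mod 10): 6 × 2 = 12 ≡ 2. So 2^5 ≡ 2 (mod 10).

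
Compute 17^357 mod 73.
Using Fermat: 17^{72} ≡ 1 (mod 73). 357 ≡ 69 (mod 72). So 17^{357} ≡ 17^{69} ≡ 10 (mod 73)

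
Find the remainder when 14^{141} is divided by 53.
By Fermat: 14^{52} ≡ 1 (mod 53). 141 = 2×52 + 37. So 14^{141} ≡ 14^{37} ≡ 18 (mod 53)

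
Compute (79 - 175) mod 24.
0

(79 - 175) = -96
-96 mod 24 = 0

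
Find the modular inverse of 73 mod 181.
73^(-1) ≡ 62 (mod 181). Verification: 73 × 62 = 4526 ≡ 1 (mod 181)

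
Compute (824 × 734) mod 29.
21

(824 × 734) = 604816
604816 mod 29 = 21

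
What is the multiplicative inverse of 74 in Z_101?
74^(-1) ≡ 86 (mod 101). Verification: 74 × 86 = 6364 ≡ 1 (mod 101)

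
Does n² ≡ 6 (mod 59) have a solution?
By Euler's criterion: 6^{29} ≡ 58 (mod 59). Since this equals -1 (≡ 58), 6 is not a QR.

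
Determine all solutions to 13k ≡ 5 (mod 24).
17

Since gcd(13, 24) = 1 divides 5, a solution exists.
Multiply both sides by the inverse of 13 mod 24:
  13^(-1) mod 24 = 13
  x ≡ 13 × 5 ≡ 65 ≡ 17 (mod 24)
Verification: 13 × 17 = 221 = 9 × 24 + 5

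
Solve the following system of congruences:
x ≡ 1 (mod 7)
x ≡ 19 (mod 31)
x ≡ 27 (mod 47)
6560

Using the Chinese Remainder Theorem:
M = product of moduli = 10199
For equation 1: M_1 = 1457, 1457 ≡ 1 (mod 7), inverse of 1457 mod 7 is 1 (check: 1 × 1 = 1 ≡ 1 (mod 7))
For equation 2: M_2 = 329, 329 ≡ 19 (mod 31), inverse of 329 mod 31 is 18 (check: 19 × 18 = 342 ≡ 1 (mod 31))
For equation 3: M_3 = 217, 217 ≡ 29 (mod 47), inverse of 217 mod 47 is 13 (check: 29 × 13 = 377 ≡ 1 (mod 47))
Combine: x ≡ Σ r_i×M_i×(M_i⁻¹ mod m_i) = 1×1457×1 + 19×329×18 + 27×217×13 = 1457 + 112518 + 76167 = 190142
190142 mod 10199 = 6560
x ≡ 6560 (mod 10199)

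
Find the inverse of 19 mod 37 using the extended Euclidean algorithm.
Extended GCD: 19(2) + 37(-1) = 1. So 19^(-1) ≡ 2 ≡ 2 (mod 37). Verify: 19 × 2 = 38 ≡ 1 (mod 37)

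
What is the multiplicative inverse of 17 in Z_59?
17^(-1) ≡ 7 (mod 59). Verification: 17 × 7 = 119 ≡ 1 (mod 59)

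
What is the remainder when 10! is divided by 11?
By Wilson's theorem, (10)! ≡ -1 ≡ 10 (mod 11)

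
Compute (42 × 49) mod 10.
8

(42 × 49) = 2058
2058 mod 10 = 8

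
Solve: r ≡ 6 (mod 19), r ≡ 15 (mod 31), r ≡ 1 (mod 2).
M = 19 × 31 × 2 = 1178. M₁ = 62, y₁ ≡ 4 (mod 19). M₂ = 38, y₂ ≡ 9 (mod 31). M₃ = 589, y₃ ≡ 1 (mod 2). r = 6×62×4 + 15×38×9 + 1×589×1 ≡ 139 (mod 1178)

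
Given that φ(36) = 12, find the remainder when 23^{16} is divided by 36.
By Euler: 23^{12} ≡ 1 (mod 36) since gcd(23, 36) = 1. 16 = 1×12 + 4. So 23^{16} ≡ 23^{4} ≡ 13 (mod 36)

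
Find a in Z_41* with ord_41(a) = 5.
10 has order 5 mod 41 since 10^{5} ≡ 1 (mod 41) and no smaller power works.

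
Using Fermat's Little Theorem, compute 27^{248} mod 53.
15

By Fermat's Little Theorem, a^(p-1) ≡ 1 (mod p) for prime p and gcd(a, p) = 1
Here p = 53, so 27^52 ≡ 1 (mod 53)
We can reduce the exponent: 248 mod 52 = 40
So 27^248 ≡ 27^40 (mod 53)
Computing: 27^40 mod 53 = 15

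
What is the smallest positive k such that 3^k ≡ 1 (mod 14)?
Powers of 3 mod 14: 3^1≡3, 3^2≡9, 3^3≡13, 3^4≡11, 3^5≡5, 3^6≡1. Order = 6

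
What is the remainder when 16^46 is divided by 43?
Using Fermat: 16^{42} ≡ 1 (mod 43). 46 ≡ 4 (mod 42). So 16^{46} ≡ 16^{4} ≡ 4 (mod 43)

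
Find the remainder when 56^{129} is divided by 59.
By Fermat: 56^{58} ≡ 1 (mod 59). 129 = 2×58 + 13. So 56^{129} ≡ 56^{13} ≡ 34 (mod 59)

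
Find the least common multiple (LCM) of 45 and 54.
270

First find GCD(45, 54) using the Euclidean algorithm:
45 = 0 × 54 + 45
54 = 1 × 45 + 9
45 = 5 × 9 + 0
GCD(45, 54) = 9

LCM formula: LCM(a, b) = (a × b) / GCD(a, b)
LCM(45, 54) = (45 × 54) / 9
LCM(45, 54) = 2430 / 9
LCM(45, 54) = 270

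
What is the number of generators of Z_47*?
Number of primitive roots mod 47 = φ(46) = 22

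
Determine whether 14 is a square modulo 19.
By Euler's criterion: 14^{9} ≡ 18 (mod 19). Since this equals -1 (≡ 18), 14 is not a QR.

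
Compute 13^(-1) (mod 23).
13^(-1) ≡ 16 (mod 23). Verification: 13 × 16 = 208 ≡ 1 (mod 23)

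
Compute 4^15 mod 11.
Using Fermat: 4^{10} ≡ 1 (mod 11). 15 ≡ 5 (mod 10). So 4^{15} ≡ 4^{5} ≡ 1 (mod 11)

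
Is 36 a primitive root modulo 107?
No

To verify, check if 36^(106/q) ≢ 1 (mod 107) for each prime divisor q of 106
Divisors of 106 = 106: [1, 2, 53, 106]
  36^(106/2) = 36^53 ≡ 1 (mod 107)
  36^(106/53) = 36^2 ≡ 12 (mod 107)
Conclusion: 36 is not a primitive root modulo 107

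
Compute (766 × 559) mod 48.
34

(766 × 559) = 428194
428194 mod 48 = 34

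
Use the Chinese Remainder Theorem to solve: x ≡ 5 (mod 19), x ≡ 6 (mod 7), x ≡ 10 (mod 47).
4052

Using the Chinese Remainder Theorem:
M = product of moduli = 6251
For equation 1: M_1 = 329, 329 ≡ 6 (mod 19), inverse of 329 mod 19 is 16 (check: 6 × 16 = 96 ≡ 1 (mod 19))
For equation 2: M_2 = 893, 893 ≡ 4 (mod 7), inverse of 893 mod 7 is 2 (check: 4 × 2 = 8 ≡ 1 (mod 7))
For equation 3: M_3 = 133, 133 ≡ 39 (mod 47), inverse of 133 mod 47 is 41 (check: 39 × 41 = 1599 ≡ 1 (mod 47))
Combine: x ≡ Σ r_i×M_i×(M_i⁻¹ mod m_i) = 5×329×16 + 6×893×2 + 10×133×41 = 26320 + 10716 + 54530 = 91566
91566 mod 6251 = 4052
x ≡ 4052 (mod 6251)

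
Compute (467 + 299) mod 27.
10

(467 + 299) = 766
766 mod 27 = 10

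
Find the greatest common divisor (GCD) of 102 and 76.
2

Using the Euclidean algorithm:
102 = 1 × 76 + 26
76 = 2 × 26 + 24
26 = 1 × 24 + 2
24 = 12 × 2 + 0

GCD(102, 76) = 2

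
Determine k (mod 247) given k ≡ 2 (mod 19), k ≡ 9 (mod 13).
230

Using the Chinese Remainder Theorem:
M = product of moduli = 247
For equation 1: M_1 = 13, 13 ≡ 13 (mod 19), inverse of 13 mod 19 is 3 (check: 13 × 3 = 39 ≡ 1 (mod 19))
For equation 2: M_2 = 19, 19 ≡ 6 (mod 13), inverse of 19 mod 13 is 11 (check: 6 × 11 = 66 ≡ 1 (mod 13))
Combine: k ≡ Σ r_i×M_i×(M_i⁻¹ mod m_i) = 2×13×3 + 9×19×11 = 78 + 1881 = 1959
1959 mod 247 = 230
k ≡ 230 (mod 247)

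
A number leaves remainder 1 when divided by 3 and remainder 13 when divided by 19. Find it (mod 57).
M = 3 × 19 = 57. M₁ = 19, y₁ ≡ 1 (mod 3). M₂ = 3, y₂ ≡ 13 (mod 19). t = 1×19×1 + 13×3×13 ≡ 13 (mod 57)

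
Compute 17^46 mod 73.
Using repeated squaring. 46 = 32 + 8 + 4 + 2 (binary 101110). Repeated squaring mod 73: 17^1 ≡ 17; 17^2 ≡ 17² = 289 ≡ 70; 17^4 ≡ 70² = 4900 ≡ 9; 17^8 ≡ 9² = 81 ≡ 8; 17^16 ≡ 8² = 64 ≡ 64; 17^32 ≡ 64² = 4096 ≡ 8. Multiply: 17^46 = 17^32 × 17^8 × 17^4 × 17^2 ≡ 8 × 8 × 9 × 70 (mod 73): 8 × 8 = 64 ≡ 64; 64 × 9 = 576 ≡ 65; 65 × 70 = 4550 ≡ 24. So 17^46 ≡ 24 (mod 73).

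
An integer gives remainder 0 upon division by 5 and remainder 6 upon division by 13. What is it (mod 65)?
M = 5 × 13 = 65. M₁ = 13, y₁ ≡ 2 (mod 5). M₂ = 5, y₂ ≡ 8 (mod 13). t = 0×13×2 + 6×5×8 ≡ 45 (mod 65). The smallest positive such number is 45.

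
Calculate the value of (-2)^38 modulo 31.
Using Fermat: (-2)^{30} ≡ 1 (mod 31). 38 ≡ 8 (mod 30). So (-2)^{38} ≡ (-2)^{8} ≡ 8 (mod 31)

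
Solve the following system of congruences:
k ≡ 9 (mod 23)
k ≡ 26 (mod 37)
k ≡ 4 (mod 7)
4540

Using the Chinese Remainder Theorem:
M = product of moduli = 5957
For equation 1: M_1 = 259, 259 ≡ 6 (mod 23), inverse of 259 mod 23 is 4 (check: 6 × 4 = 24 ≡ 1 (mod 23))
For equation 2: M_2 = 161, 161 ≡ 13 (mod 37), inverse of 161 mod 37 is 20 (check: 13 × 20 = 260 ≡ 1 (mod 37))
For equation 3: M_3 = 851, 851 ≡ 4 (mod 7), inverse of 851 mod 7 is 2 (check: 4 × 2 = 8 ≡ 1 (mod 7))
Combine: k ≡ Σ r_i×M_i×(M_i⁻¹ mod m_i) = 9×259×4 + 26×161×20 + 4×851×2 = 9324 + 83720 + 6808 = 99852
99852 mod 5957 = 4540
k ≡ 4540 (mod 5957)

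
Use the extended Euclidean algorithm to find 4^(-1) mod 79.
Extended GCD: 4(20) + 79(-1) = 1. So 4^(-1) ≡ 20 ≡ 20 (mod 79). Verify: 4 × 20 = 80 ≡ 1 (mod 79)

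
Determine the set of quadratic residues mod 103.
QRs mod 103: {1, 2, 4, 7, 8, 9, 13, 14, 15, 16, 17, 18, 19, 23, 25, 26, 28, 29, 30, 32, 33, 34, 36, 38, 41, 46, 49, 50, 52, 55, 56, 58, 59, 60, 61, 63, 64, 66, 68, 72, 76, 79, 81, 82, 83, 91, 92, 93, 97, 98, 100}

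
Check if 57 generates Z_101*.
p - 1 = 100 has prime divisors 2, 5. Check 57^(100/q) mod 101 for each: 57^(100/2) = 57^50 ≡ 100, 57^(100/5) = 57^20 ≡ 1 (mod 101). Since 57^20 ≡ 1 (mod 101), the order of 57 divides 20 (in fact the order is 20) ≠ 100, so it is not a primitive root.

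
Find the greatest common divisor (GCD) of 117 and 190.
1

Using the Euclidean algorithm:
117 = 0 × 190 + 117
190 = 1 × 117 + 73
117 = 1 × 73 + 44
73 = 1 × 44 + 29
44 = 1 × 29 + 15
29 = 1 × 15 + 14
15 = 1 × 14 + 1
14 = 14 × 1 + 0

GCD(117, 190) = 1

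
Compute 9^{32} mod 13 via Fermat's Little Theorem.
3

By Fermat's Little Theorem, a^(p-1) ≡ 1 (mod p) for prime p and gcd(a, p) = 1
Here p = 13, so 9^12 ≡ 1 (mod 13)
We can reduce the exponent: 32 mod 12 = 8
So 9^32 ≡ 9^8 (mod 13)
Computing: 9^8 mod 13 = 3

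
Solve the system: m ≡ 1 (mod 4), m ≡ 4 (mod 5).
M = 4 × 5 = 20. M₁ = 5, y₁ ≡ 1 (mod 4). M₂ = 4, y₂ ≡ 4 (mod 5). m = 1×5×1 + 4×4×4 ≡ 9 (mod 20)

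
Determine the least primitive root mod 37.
p - 1 = 36 has prime divisors 2, 3. h is a primitive root mod 37 iff h^(36/q) ≢ 1 (mod 37) for each such q.
h = 2: 2^18 ≡ 36, 2^12 ≡ 26 (mod 37); none is 1, so 2 has order 36 and is a primitive root.
The smallest primitive root mod 37 is g = 2.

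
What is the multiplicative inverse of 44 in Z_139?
44^(-1) ≡ 79 (mod 139). Verification: 44 × 79 = 3476 ≡ 1 (mod 139)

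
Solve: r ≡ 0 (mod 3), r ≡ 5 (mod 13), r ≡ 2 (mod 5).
M = 3 × 13 × 5 = 195. M₁ = 65, y₁ ≡ 2 (mod 3). M₂ = 15, y₂ ≡ 7 (mod 13). M₃ = 39, y₃ ≡ 4 (mod 5). r = 0×65×2 + 5×15×7 + 2×39×4 ≡ 57 (mod 195)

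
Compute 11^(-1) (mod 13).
6

Using Extended Euclidean Algorithm:
gcd(11, 13) = 1
Bezout coefficients: 11 × 6 + 13 × -5 = 1
So 11 × 6 ≡ 1 (mod 13)
The inverse is 6 mod 13 = 6
Verification: 11 × 6 = 66 = 5 × 13 + 1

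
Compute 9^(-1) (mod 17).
2

Using Extended Euclidean Algorithm:
gcd(9, 17) = 1
Bezout coefficients: 9 × 2 + 17 × -1 = 1
So 9 × 2 ≡ 1 (mod 17)
The inverse is 2 mod 17 = 2
Verification: 9 × 2 = 18 = 1 × 17 + 1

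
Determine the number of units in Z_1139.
1056

Prime factorization: 1139 = 17 × 67
Using the formula φ(n) = n × Π(1 - 1/p) for each prime factor p:
φ(1139) = 1139 × (1 - 1/17) × (1 - 1/67)
φ(1139) = 1056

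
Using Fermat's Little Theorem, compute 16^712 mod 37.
By Fermat: 16^{36} ≡ 1 (mod 37). 712 ≡ 28 (mod 36). So 16^{712} ≡ 16^{28} ≡ 16 (mod 37)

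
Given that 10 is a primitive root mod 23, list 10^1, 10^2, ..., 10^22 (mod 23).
g^1, g^2, ..., g^{22} mod 23: {10, 8, 11, 18, 19, 6, 14, 2, 20, 16, 22, 13, 15, 12, 5, 4, 17, 9, 21, 3, 7, 1}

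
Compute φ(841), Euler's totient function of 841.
812

Prime factorization: 841 = 29^2
Using the formula φ(n) = n × Π(1 - 1/p) for each prime factor p:
φ(841) = 841 × (1 - 1/29)
φ(841) = 812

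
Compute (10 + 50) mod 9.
6

(10 + 50) = 60
60 mod 9 = 6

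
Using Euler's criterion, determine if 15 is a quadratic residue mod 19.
By Euler's criterion: 15^{9} ≡ 18 (mod 19). Since this equals -1 (≡ 18), 15 is not a QR.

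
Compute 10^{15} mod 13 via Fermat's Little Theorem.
12

By Fermat's Little Theorem, a^(p-1) ≡ 1 (mod p) for prime p and gcd(a, p) = 1
Here p = 13, so 10^12 ≡ 1 (mod 13)
We can reduce the exponent: 15 mod 12 = 3
So 10^15 ≡ 10^3 (mod 13)
Computing: 10^3 mod 13 = 12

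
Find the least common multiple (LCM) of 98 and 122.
5978

First find GCD(98, 122) using the Euclidean algorithm:
98 = 0 × 122 + 98
122 = 1 × 98 + 24
98 = 4 × 24 + 2
24 = 12 × 2 + 0
GCD(98, 122) = 2

LCM formula: LCM(a, b) = (a × b) / GCD(a, b)
LCM(98, 122) = (98 × 122) / 2
LCM(98, 122) = 11956 / 2
LCM(98, 122) = 5978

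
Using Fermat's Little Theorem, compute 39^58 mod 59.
By Fermat's Little Theorem, 39^{58} ≡ 1 (mod 59) since 59 is prime and gcd(39, 59) = 1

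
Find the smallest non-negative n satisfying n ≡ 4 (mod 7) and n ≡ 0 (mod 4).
M = 7 × 4 = 28. M₁ = 4, y₁ ≡ 2 (mod 7). M₂ = 7, y₂ ≡ 3 (mod 4). n = 4×4×2 + 0×7×3 ≡ 4 (mod 28)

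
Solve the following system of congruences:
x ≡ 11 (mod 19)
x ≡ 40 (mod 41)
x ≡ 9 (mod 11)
163

Using the Chinese Remainder Theorem:
M = product of moduli = 8569
For equation 1: M_1 = 451, 451 ≡ 14 (mod 19), inverse of 451 mod 19 is 15 (check: 14 × 15 = 210 ≡ 1 (mod 19))
For equation 2: M_2 = 209, 209 ≡ 4 (mod 41), inverse of 209 mod 41 is 31 (check: 4 × 31 = 124 ≡ 1 (mod 41))
For equation 3: M_3 = 779, 779 ≡ 9 (mod 11), inverse of 779 mod 11 is 5 (check: 9 × 5 = 45 ≡ 1 (mod 11))
Combine: x ≡ Σ r_i×M_i×(M_i⁻¹ mod m_i) = 11×451×15 + 40×209×31 + 9×779×5 = 74415 + 259160 + 35055 = 368630
368630 mod 8569 = 163
x ≡ 163 (mod 8569)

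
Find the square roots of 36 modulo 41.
The square roots of 36 mod 41 are 6 and 35. Verify: 6² = 36 ≡ 36 (mod 41)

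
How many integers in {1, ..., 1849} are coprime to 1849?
1806

Prime factorization: 1849 = 43^2
Using the formula φ(n) = n × Π(1 - 1/p) for each prime factor p:
φ(1849) = 1849 × (1 - 1/43)
φ(1849) = 1806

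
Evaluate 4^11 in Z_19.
Using repeated squaring. 11 = 8 + 2 + 1 (binary 1011). Repeated squaring mod 19: 4^1 ≡ 4; 4^2 ≡ 4² = 16 ≡ 16; 4^4 ≡ 16² = 256 ≡ 9; 4^8 ≡ 9² = 81 ≡ 5. Multiply: 4^11 = 4^8 × 4^2 × 4^1 ≡ 5 × 16 × 4 (mod 19): 5 × 16 = 80 ≡ 4; 4 × 4 = 16 ≡ 16. So 4^11 ≡ 16 (mod 19).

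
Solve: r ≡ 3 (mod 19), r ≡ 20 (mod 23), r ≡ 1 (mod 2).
M = 19 × 23 × 2 = 874. M₁ = 46, y₁ ≡ 12 (mod 19). M₂ = 38, y₂ ≡ 20 (mod 23). M₃ = 437, y₃ ≡ 1 (mod 2). r = 3×46×12 + 20×38×20 + 1×437×1 ≡ 687 (mod 874)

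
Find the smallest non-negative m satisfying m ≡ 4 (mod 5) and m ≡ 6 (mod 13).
M = 5 × 13 = 65. M₁ = 13, y₁ ≡ 2 (mod 5). M₂ = 5, y₂ ≡ 8 (mod 13). m = 4×13×2 + 6×5×8 ≡ 19 (mod 65)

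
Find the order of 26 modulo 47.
Powers of 26 mod 47: 26^1≡26, 26^2≡18, 26^3≡45, 26^4≡42, 26^5≡11, 26^6≡4, 26^7≡10, 26^8≡25, 26^9≡39, 26^10≡27, 26^11≡44, 26^12≡16, 26^13≡40, 26^14≡6, 26^15≡15, 26^16≡14, 26^17≡35, 26^18≡17, 26^19≡19, 26^20≡24, 26^21≡13, 26^22≡9, 26^23≡46, 26^24≡21, 26^25≡29, 26^26≡2, 26^27≡5, 26^28≡36, 26^29≡43, 26^30≡37, 26^31≡22, 26^32≡8, 26^33≡20, 26^34≡3, 26^35≡31, 26^36≡7, 26^37≡41, 26^38≡32, 26^39≡33, 26^40≡12, 26^41≡30, 26^42≡28, 26^43≡23, 26^44≡34, 26^45≡38, 26^46≡1. Order = 46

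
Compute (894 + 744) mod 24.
6

(894 + 744) = 1638
1638 mod 24 = 6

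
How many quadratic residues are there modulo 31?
For prime 31, there are (p-1)/2 = (31-1)/2 = 15 quadratic residues (excluding 0).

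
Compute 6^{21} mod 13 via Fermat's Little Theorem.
5

By Fermat's Little Theorem, a^(p-1) ≡ 1 (mod p) for prime p and gcd(a, p) = 1
Here p = 13, so 6^12 ≡ 1 (mod 13)
We can reduce the exponent: 21 mod 12 = 9
So 6^21 ≡ 6^9 (mod 13)
Computing: 6^9 mod 13 = 5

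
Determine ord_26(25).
Powers of 25 mod 26: 25^1≡25, 25^2≡1. Order = 2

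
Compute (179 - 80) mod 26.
21

(179 - 80) = 99
99 mod 26 = 21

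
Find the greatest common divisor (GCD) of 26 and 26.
26

Using the Euclidean algorithm:
26 = 1 × 26 + 0

GCD(26, 26) = 26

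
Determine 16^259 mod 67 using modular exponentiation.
Using Fermat: 16^{66} ≡ 1 (mod 67). 259 ≡ 61 (mod 66). So 16^{259} ≡ 16^{61} ≡ 49 (mod 67)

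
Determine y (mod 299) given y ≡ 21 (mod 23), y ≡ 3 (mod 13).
159

Using the Chinese Remainder Theorem:
M = product of moduli = 299
For equation 1: M_1 = 13, 13 ≡ 13 (mod 23), inverse of 13 mod 23 is 16 (check: 13 × 16 = 208 ≡ 1 (mod 23))
For equation 2: M_2 = 23, 23 ≡ 10 (mod 13), inverse of 23 mod 13 is 4 (check: 10 × 4 = 40 ≡ 1 (mod 13))
Combine: y ≡ Σ r_i×M_i×(M_i⁻¹ mod m_i) = 21×13×16 + 3×23×4 = 4368 + 276 = 4644
4644 mod 299 = 159
y ≡ 159 (mod 299)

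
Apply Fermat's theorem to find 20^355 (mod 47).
By Fermat: 20^{46} ≡ 1 (mod 47). 355 ≡ 33 (mod 46). So 20^{355} ≡ 20^{33} ≡ 22 (mod 47)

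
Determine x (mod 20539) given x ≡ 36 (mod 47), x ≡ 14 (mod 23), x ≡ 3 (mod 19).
2245

Using the Chinese Remainder Theorem:
M = product of moduli = 20539
For equation 1: M_1 = 437, 437 ≡ 14 (mod 47), inverse of 437 mod 47 is 37 (check: 14 × 37 = 518 ≡ 1 (mod 47))
For equation 2: M_2 = 893, 893 ≡ 19 (mod 23), inverse of 893 mod 23 is 17 (check: 19 × 17 = 323 ≡ 1 (mod 23))
For equation 3: M_3 = 1081, 1081 ≡ 17 (mod 19), inverse of 1081 mod 19 is 9 (check: 17 × 9 = 153 ≡ 1 (mod 19))
Combine: x ≡ Σ r_i×M_i×(M_i⁻¹ mod m_i) = 36×437×37 + 14×893×17 + 3×1081×9 = 582084 + 212534 + 29187 = 823805
823805 mod 20539 = 2245
x ≡ 2245 (mod 20539)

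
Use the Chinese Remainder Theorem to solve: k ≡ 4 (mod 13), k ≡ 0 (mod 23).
M = 13 × 23 = 299. M₁ = 23, y₁ ≡ 4 (mod 13). M₂ = 13, y₂ ≡ 16 (mod 23). k = 4×23×4 + 0×13×16 ≡ 69 (mod 299)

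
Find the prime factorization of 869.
11 × 79

Divide by primes starting from smallest:
869 ÷ 11 = 79
79 ÷ 79 = 1

869 = 11 × 79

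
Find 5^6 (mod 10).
6 = 4 + 2 (binary 110). Repeated squaring mod 10: 5^1 ≡ 5; 5^2 ≡ 5² = 25 ≡ 5; 5^4 ≡ 5² = 25 ≡ 5. Multiply: 5^6 = 5^4 × 5^2 ≡ 5 × 5 (mod 10): 5 × 5 = 25 ≡ 5. So 5^6 ≡ 5 (mod 10).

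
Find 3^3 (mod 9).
3 = 2 + 1 (binary 11). Repeated squaring mod 9: 3^1 ≡ 3; 3^2 ≡ 3² = 9 ≡ 0. Multiply: 3^3 = 3^2 × 3^1 ≡ 0 × 3 (mod 9): 0 × 3 = 0 ≡ 0. So 3^3 ≡ 0 (mod 9).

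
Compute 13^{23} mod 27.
16

Using successive squaring:
Binary expansion of 23: 10111
Powers of 13 mod 27 (each is the square of the previous):
  13^1 ≡ 13 (mod 27)
  13^2 ≡ 13² = 169 ≡ 7 (mod 27)
  13^4 ≡ 7² = 49 ≡ 22 (mod 27)
  13^8 ≡ 22² = 484 ≡ 25 (mod 27)
  13^16 ≡ 25² = 625 ≡ 4 (mod 27)
23 = 16 + 4 + 2 + 1, so 13^23 = 13^16 × 13^4 × 13^2 × 13^1 ≡ 4 × 22 × 7 × 13 (mod 27)
Multiplying step by step:
  4 × 22 = 88 ≡ 7 (mod 27)
  7 × 7 = 49 ≡ 22 (mod 27)
  22 × 13 = 286 ≡ 16 (mod 27)
Result: 13^23 ≡ 16 (mod 27)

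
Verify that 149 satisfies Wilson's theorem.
(148)! mod 149 = 148. Since this equals -1 (mod 149), Wilson confirms 149 is prime.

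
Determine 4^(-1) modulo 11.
4^(-1) ≡ 3 (mod 11). Verification: 4 × 3 = 12 ≡ 1 (mod 11)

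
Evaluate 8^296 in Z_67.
Using Fermat: 8^{66} ≡ 1 (mod 67). 296 ≡ 32 (mod 66). So 8^{296} ≡ 8^{32} ≡ 25 (mod 67)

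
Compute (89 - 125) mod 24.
12

(89 - 125) = -36
-36 mod 24 = 12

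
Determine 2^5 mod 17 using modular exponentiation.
5 = 4 + 1 (binary 101). Repeated squaring mod 17: 2^1 ≡ 2; 2^2 ≡ 2² = 4 ≡ 4; 2^4 ≡ 4² = 16 ≡ 16. Multiply: 2^5 = 2^4 × 2^1 ≡ 16 × 2 (mod 17): 16 × 2 = 32 ≡ 15. So 2^5 ≡ 15 (mod 17).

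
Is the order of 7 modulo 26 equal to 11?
No, the actual order is 12, not 11.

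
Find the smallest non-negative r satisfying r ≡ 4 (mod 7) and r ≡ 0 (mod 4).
M = 7 × 4 = 28. M₁ = 4, y₁ ≡ 2 (mod 7). M₂ = 7, y₂ ≡ 3 (mod 4). r = 4×4×2 + 0×7×3 ≡ 4 (mod 28)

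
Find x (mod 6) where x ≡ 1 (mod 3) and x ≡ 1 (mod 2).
M = 3 × 2 = 6. M₁ = 2, y₁ ≡ 2 (mod 3). M₂ = 3, y₂ ≡ 1 (mod 2). x = 1×2×2 + 1×3×1 ≡ 1 (mod 6)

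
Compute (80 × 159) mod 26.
6

(80 × 159) = 12720
12720 mod 26 = 6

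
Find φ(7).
6

Prime factorization: 7 = 7
Using the formula φ(n) = n × Π(1 - 1/p) for each prime factor p:
φ(7) = 7 × (1 - 1/7)
φ(7) = 6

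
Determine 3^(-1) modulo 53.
3^(-1) ≡ 18 (mod 53). Verification: 3 × 18 = 54 ≡ 1 (mod 53)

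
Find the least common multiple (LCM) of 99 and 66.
198

First find GCD(99, 66) using the Euclidean algorithm:
99 = 1 × 66 + 33
66 = 2 × 33 + 0
GCD(99, 66) = 33

LCM formula: LCM(a, b) = (a × b) / GCD(a, b)
LCM(99, 66) = (99 × 66) / 33
LCM(99, 66) = 6534 / 33
LCM(99, 66) = 198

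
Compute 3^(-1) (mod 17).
3^(-1) ≡ 6 (mod 17). Verification: 3 × 6 = 18 ≡ 1 (mod 17)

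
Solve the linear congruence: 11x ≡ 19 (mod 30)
29

Since gcd(11, 30) = 1 divides 19, a solution exists.
Multiply both sides by the inverse of 11 mod 30:
  11^(-1) mod 30 = 11
  x ≡ 11 × 19 ≡ 209 ≡ 29 (mod 30)
Verification: 11 × 29 = 319 = 10 × 30 + 19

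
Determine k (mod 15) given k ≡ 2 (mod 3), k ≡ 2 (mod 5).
2

Using the Chinese Remainder Theorem:
M = product of moduli = 15
For equation 1: M_1 = 5, 5 ≡ 2 (mod 3), inverse of 5 mod 3 is 2 (check: 2 × 2 = 4 ≡ 1 (mod 3))
For equation 2: M_2 = 3, 3 ≡ 3 (mod 5), inverse of 3 mod 5 is 2 (check: 3 × 2 = 6 ≡ 1 (mod 5))
Combine: k ≡ Σ r_i×M_i×(M_i⁻¹ mod m_i) = 2×5×2 + 2×3×2 = 20 + 12 = 32
32 mod 15 = 2
k ≡ 2 (mod 15)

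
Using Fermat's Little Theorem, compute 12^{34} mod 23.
12

By Fermat's Little Theorem, a^(p-1) ≡ 1 (mod p) for prime p and gcd(a, p) = 1
Here p = 23, so 12^22 ≡ 1 (mod 23)
We can reduce the exponent: 34 mod 22 = 12
So 12^34 ≡ 12^12 (mod 23)
Computing: 12^12 mod 23 = 12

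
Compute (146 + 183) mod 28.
21

(146 + 183) = 329
329 mod 28 = 21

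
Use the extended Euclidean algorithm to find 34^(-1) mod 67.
Extended GCD: 34(2) + 67(-1) = 1. So 34^(-1) ≡ 2 ≡ 2 (mod 67). Verify: 34 × 2 = 68 ≡ 1 (mod 67)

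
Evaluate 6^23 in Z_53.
Using repeated squaring. 23 = 16 + 4 + 2 + 1 (binary 10111). Repeated squaring mod 53: 6^1 ≡ 6; 6^2 ≡ 6² = 36 ≡ 36; 6^4 ≡ 36² = 1296 ≡ 24; 6^8 ≡ 24² = 576 ≡ 46; 6^16 ≡ 46² = 2116 ≡ 49. Multiply: 6^23 = 6^16 × 6^4 × 6^2 × 6^1 ≡ 49 × 24 × 36 × 6 (mod 53): 49 × 24 = 1176 ≡ 10; 10 × 36 = 360 ≡ 42; 42 × 6 = 252 ≡ 40. So 6^23 ≡ 40 (mod 53).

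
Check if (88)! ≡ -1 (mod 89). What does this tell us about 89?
(88)! mod 89 = 88. Since this equals -1 (mod 89), Wilson confirms 89 is prime.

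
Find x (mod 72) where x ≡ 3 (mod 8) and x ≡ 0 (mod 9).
M = 8 × 9 = 72. M₁ = 9, y₁ ≡ 1 (mod 8). M₂ = 8, y₂ ≡ 8 (mod 9). x = 3×9×1 + 0×8×8 ≡ 27 (mod 72)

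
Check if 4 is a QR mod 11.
By Euler's criterion: 4^{5} ≡ 1 (mod 11). Since this equals 1, 4 is a QR.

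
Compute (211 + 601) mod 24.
20

(211 + 601) = 812
812 mod 24 = 20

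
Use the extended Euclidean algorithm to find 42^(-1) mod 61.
Extended GCD: 42(16) + 61(-11) = 1. So 42^(-1) ≡ 16 ≡ 16 (mod 61). Verify: 42 × 16 = 672 ≡ 1 (mod 61)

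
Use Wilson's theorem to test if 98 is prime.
(97)! mod 98 = 0. Since 0 ≢ -1 (mod 98), 98 is not prime.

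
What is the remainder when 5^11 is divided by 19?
Using repeated squaring. 11 = 8 + 2 + 1 (binary 1011). Repeated squaring mod 19: 5^1 ≡ 5; 5^2 ≡ 5² = 25 ≡ 6; 5^4 ≡ 6² = 36 ≡ 17; 5^8 ≡ 17² = 289 ≡ 4. Multiply: 5^11 = 5^8 × 5^2 × 5^1 ≡ 4 × 6 × 5 (mod 19): 4 × 6 = 24 ≡ 5; 5 × 5 = 25 ≡ 6. So 5^11 ≡ 6 (mod 19).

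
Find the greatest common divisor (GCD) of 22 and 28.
2

Using the Euclidean algorithm:
22 = 0 × 28 + 22
28 = 1 × 22 + 6
22 = 3 × 6 + 4
6 = 1 × 4 + 2
4 = 2 × 2 + 0

GCD(22, 28) = 2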